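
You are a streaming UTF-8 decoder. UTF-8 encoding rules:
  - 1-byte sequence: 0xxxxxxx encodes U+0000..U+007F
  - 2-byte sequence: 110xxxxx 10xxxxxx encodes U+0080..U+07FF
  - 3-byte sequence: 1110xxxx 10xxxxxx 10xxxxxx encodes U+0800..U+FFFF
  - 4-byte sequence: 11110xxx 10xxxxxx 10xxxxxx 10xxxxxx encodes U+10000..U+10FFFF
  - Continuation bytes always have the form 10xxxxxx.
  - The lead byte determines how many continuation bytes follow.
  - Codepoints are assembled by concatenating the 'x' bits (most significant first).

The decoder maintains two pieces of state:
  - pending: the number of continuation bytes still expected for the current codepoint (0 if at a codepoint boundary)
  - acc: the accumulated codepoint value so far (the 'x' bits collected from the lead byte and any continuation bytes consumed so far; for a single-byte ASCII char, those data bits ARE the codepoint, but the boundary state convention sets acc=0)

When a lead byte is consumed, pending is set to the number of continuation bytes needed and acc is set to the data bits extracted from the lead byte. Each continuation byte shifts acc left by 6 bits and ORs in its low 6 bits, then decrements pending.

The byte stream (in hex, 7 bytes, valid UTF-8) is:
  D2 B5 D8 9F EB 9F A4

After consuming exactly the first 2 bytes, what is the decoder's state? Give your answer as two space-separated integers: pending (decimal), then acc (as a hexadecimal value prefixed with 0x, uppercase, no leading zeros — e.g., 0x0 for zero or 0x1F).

Answer: 0 0x4B5

Derivation:
Byte[0]=D2: 2-byte lead. pending=1, acc=0x12
Byte[1]=B5: continuation. acc=(acc<<6)|0x35=0x4B5, pending=0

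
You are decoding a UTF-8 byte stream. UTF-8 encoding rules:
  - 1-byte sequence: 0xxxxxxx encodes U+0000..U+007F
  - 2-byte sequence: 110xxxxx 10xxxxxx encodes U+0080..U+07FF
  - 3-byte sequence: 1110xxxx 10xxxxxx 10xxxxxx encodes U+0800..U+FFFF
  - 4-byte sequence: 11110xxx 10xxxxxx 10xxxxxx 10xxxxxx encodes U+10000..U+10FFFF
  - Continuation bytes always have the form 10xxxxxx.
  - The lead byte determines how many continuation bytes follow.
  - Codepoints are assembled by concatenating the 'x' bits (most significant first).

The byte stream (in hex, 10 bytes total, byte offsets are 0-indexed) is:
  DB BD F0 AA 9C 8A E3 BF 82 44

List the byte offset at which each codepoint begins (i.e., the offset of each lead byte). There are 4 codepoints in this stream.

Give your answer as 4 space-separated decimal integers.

Byte[0]=DB: 2-byte lead, need 1 cont bytes. acc=0x1B
Byte[1]=BD: continuation. acc=(acc<<6)|0x3D=0x6FD
Completed: cp=U+06FD (starts at byte 0)
Byte[2]=F0: 4-byte lead, need 3 cont bytes. acc=0x0
Byte[3]=AA: continuation. acc=(acc<<6)|0x2A=0x2A
Byte[4]=9C: continuation. acc=(acc<<6)|0x1C=0xA9C
Byte[5]=8A: continuation. acc=(acc<<6)|0x0A=0x2A70A
Completed: cp=U+2A70A (starts at byte 2)
Byte[6]=E3: 3-byte lead, need 2 cont bytes. acc=0x3
Byte[7]=BF: continuation. acc=(acc<<6)|0x3F=0xFF
Byte[8]=82: continuation. acc=(acc<<6)|0x02=0x3FC2
Completed: cp=U+3FC2 (starts at byte 6)
Byte[9]=44: 1-byte ASCII. cp=U+0044

Answer: 0 2 6 9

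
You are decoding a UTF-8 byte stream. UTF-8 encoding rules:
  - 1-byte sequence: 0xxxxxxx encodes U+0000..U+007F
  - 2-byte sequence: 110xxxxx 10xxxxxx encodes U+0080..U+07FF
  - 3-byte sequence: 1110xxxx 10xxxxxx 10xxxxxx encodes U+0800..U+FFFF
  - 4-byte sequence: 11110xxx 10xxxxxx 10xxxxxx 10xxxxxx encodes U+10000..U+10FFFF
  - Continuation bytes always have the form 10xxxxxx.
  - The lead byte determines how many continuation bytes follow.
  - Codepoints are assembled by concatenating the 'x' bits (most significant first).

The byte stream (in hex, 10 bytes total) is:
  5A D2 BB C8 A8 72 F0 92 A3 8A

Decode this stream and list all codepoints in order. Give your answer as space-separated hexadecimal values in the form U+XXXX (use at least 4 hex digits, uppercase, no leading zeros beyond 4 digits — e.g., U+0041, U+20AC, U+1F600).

Byte[0]=5A: 1-byte ASCII. cp=U+005A
Byte[1]=D2: 2-byte lead, need 1 cont bytes. acc=0x12
Byte[2]=BB: continuation. acc=(acc<<6)|0x3B=0x4BB
Completed: cp=U+04BB (starts at byte 1)
Byte[3]=C8: 2-byte lead, need 1 cont bytes. acc=0x8
Byte[4]=A8: continuation. acc=(acc<<6)|0x28=0x228
Completed: cp=U+0228 (starts at byte 3)
Byte[5]=72: 1-byte ASCII. cp=U+0072
Byte[6]=F0: 4-byte lead, need 3 cont bytes. acc=0x0
Byte[7]=92: continuation. acc=(acc<<6)|0x12=0x12
Byte[8]=A3: continuation. acc=(acc<<6)|0x23=0x4A3
Byte[9]=8A: continuation. acc=(acc<<6)|0x0A=0x128CA
Completed: cp=U+128CA (starts at byte 6)

Answer: U+005A U+04BB U+0228 U+0072 U+128CA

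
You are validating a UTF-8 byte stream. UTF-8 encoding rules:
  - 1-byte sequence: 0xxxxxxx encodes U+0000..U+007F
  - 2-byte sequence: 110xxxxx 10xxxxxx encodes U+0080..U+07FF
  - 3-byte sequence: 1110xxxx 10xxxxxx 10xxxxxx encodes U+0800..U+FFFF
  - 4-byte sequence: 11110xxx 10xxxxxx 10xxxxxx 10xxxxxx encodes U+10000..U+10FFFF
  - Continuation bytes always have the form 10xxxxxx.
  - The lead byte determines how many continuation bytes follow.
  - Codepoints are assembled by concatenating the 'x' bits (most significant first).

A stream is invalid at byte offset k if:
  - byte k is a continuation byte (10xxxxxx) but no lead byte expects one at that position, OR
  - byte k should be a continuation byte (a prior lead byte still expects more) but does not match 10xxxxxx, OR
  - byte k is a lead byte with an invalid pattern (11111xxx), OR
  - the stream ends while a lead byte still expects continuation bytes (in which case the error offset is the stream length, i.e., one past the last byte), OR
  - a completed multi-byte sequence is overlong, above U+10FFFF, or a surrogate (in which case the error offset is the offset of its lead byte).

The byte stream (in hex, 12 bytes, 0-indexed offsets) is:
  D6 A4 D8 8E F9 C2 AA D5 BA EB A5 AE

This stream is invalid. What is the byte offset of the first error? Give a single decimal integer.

Answer: 4

Derivation:
Byte[0]=D6: 2-byte lead, need 1 cont bytes. acc=0x16
Byte[1]=A4: continuation. acc=(acc<<6)|0x24=0x5A4
Completed: cp=U+05A4 (starts at byte 0)
Byte[2]=D8: 2-byte lead, need 1 cont bytes. acc=0x18
Byte[3]=8E: continuation. acc=(acc<<6)|0x0E=0x60E
Completed: cp=U+060E (starts at byte 2)
Byte[4]=F9: INVALID lead byte (not 0xxx/110x/1110/11110)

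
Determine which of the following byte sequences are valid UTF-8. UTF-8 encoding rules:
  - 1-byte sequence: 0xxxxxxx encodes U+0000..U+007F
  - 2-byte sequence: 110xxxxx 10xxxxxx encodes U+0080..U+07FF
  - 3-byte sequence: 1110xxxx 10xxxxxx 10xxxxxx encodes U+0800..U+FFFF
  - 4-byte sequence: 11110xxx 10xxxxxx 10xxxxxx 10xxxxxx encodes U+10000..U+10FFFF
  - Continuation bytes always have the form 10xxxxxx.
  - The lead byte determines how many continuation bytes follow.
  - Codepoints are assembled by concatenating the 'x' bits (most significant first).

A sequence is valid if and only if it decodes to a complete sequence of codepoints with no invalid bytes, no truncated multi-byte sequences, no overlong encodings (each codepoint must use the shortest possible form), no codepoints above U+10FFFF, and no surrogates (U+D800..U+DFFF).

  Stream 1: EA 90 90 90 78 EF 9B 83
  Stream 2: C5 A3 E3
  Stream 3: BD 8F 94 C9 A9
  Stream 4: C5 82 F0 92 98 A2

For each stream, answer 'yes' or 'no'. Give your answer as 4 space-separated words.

Stream 1: error at byte offset 3. INVALID
Stream 2: error at byte offset 3. INVALID
Stream 3: error at byte offset 0. INVALID
Stream 4: decodes cleanly. VALID

Answer: no no no yes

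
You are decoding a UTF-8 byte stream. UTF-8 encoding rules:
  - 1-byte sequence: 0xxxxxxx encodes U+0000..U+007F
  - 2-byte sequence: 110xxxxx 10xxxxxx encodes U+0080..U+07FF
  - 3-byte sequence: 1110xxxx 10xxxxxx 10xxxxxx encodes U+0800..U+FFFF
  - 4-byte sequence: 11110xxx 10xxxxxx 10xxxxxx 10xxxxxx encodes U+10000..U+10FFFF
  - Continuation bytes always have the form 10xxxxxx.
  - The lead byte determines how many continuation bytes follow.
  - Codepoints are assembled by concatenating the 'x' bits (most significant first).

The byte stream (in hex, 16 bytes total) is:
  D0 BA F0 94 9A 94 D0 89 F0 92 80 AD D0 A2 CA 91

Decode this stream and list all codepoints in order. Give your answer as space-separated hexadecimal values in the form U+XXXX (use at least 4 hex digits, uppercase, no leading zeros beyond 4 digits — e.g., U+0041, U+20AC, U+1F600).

Byte[0]=D0: 2-byte lead, need 1 cont bytes. acc=0x10
Byte[1]=BA: continuation. acc=(acc<<6)|0x3A=0x43A
Completed: cp=U+043A (starts at byte 0)
Byte[2]=F0: 4-byte lead, need 3 cont bytes. acc=0x0
Byte[3]=94: continuation. acc=(acc<<6)|0x14=0x14
Byte[4]=9A: continuation. acc=(acc<<6)|0x1A=0x51A
Byte[5]=94: continuation. acc=(acc<<6)|0x14=0x14694
Completed: cp=U+14694 (starts at byte 2)
Byte[6]=D0: 2-byte lead, need 1 cont bytes. acc=0x10
Byte[7]=89: continuation. acc=(acc<<6)|0x09=0x409
Completed: cp=U+0409 (starts at byte 6)
Byte[8]=F0: 4-byte lead, need 3 cont bytes. acc=0x0
Byte[9]=92: continuation. acc=(acc<<6)|0x12=0x12
Byte[10]=80: continuation. acc=(acc<<6)|0x00=0x480
Byte[11]=AD: continuation. acc=(acc<<6)|0x2D=0x1202D
Completed: cp=U+1202D (starts at byte 8)
Byte[12]=D0: 2-byte lead, need 1 cont bytes. acc=0x10
Byte[13]=A2: continuation. acc=(acc<<6)|0x22=0x422
Completed: cp=U+0422 (starts at byte 12)
Byte[14]=CA: 2-byte lead, need 1 cont bytes. acc=0xA
Byte[15]=91: continuation. acc=(acc<<6)|0x11=0x291
Completed: cp=U+0291 (starts at byte 14)

Answer: U+043A U+14694 U+0409 U+1202D U+0422 U+0291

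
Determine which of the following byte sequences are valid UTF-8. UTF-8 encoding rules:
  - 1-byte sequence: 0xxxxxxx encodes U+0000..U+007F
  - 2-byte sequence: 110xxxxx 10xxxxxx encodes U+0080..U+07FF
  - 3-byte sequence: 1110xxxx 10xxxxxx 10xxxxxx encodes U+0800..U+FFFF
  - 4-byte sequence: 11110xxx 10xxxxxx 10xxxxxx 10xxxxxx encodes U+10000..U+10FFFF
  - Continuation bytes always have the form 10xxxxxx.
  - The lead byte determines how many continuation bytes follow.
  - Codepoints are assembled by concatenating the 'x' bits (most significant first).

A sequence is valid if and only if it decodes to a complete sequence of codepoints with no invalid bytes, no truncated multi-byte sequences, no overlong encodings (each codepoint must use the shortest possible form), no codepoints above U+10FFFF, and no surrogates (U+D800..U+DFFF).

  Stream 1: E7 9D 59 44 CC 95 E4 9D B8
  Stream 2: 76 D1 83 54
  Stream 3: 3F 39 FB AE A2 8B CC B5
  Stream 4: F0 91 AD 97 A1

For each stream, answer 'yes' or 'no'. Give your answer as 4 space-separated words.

Answer: no yes no no

Derivation:
Stream 1: error at byte offset 2. INVALID
Stream 2: decodes cleanly. VALID
Stream 3: error at byte offset 2. INVALID
Stream 4: error at byte offset 4. INVALID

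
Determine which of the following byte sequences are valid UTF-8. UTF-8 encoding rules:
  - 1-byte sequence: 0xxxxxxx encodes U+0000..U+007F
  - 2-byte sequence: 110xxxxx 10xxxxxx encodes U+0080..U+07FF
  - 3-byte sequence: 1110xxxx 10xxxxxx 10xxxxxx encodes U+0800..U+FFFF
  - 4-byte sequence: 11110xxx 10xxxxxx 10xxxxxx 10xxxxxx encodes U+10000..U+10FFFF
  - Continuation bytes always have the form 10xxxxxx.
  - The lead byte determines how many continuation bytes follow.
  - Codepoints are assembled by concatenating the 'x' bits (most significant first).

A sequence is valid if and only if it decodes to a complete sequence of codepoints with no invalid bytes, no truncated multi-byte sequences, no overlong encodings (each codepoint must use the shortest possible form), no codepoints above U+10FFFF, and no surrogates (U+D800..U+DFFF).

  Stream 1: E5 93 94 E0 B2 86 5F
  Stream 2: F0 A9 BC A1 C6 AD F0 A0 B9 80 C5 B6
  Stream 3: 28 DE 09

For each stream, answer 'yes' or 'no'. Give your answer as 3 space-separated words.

Answer: yes yes no

Derivation:
Stream 1: decodes cleanly. VALID
Stream 2: decodes cleanly. VALID
Stream 3: error at byte offset 2. INVALID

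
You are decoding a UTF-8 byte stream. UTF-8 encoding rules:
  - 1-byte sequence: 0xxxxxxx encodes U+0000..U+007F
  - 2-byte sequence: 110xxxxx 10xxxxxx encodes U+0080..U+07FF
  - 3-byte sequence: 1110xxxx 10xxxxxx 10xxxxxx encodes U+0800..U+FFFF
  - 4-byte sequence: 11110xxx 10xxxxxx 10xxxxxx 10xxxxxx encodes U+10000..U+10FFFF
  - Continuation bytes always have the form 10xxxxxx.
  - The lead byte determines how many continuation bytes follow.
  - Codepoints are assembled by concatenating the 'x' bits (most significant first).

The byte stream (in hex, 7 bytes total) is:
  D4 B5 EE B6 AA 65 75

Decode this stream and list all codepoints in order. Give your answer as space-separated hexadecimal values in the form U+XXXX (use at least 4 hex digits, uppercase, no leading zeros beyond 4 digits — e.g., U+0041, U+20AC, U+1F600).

Answer: U+0535 U+EDAA U+0065 U+0075

Derivation:
Byte[0]=D4: 2-byte lead, need 1 cont bytes. acc=0x14
Byte[1]=B5: continuation. acc=(acc<<6)|0x35=0x535
Completed: cp=U+0535 (starts at byte 0)
Byte[2]=EE: 3-byte lead, need 2 cont bytes. acc=0xE
Byte[3]=B6: continuation. acc=(acc<<6)|0x36=0x3B6
Byte[4]=AA: continuation. acc=(acc<<6)|0x2A=0xEDAA
Completed: cp=U+EDAA (starts at byte 2)
Byte[5]=65: 1-byte ASCII. cp=U+0065
Byte[6]=75: 1-byte ASCII. cp=U+0075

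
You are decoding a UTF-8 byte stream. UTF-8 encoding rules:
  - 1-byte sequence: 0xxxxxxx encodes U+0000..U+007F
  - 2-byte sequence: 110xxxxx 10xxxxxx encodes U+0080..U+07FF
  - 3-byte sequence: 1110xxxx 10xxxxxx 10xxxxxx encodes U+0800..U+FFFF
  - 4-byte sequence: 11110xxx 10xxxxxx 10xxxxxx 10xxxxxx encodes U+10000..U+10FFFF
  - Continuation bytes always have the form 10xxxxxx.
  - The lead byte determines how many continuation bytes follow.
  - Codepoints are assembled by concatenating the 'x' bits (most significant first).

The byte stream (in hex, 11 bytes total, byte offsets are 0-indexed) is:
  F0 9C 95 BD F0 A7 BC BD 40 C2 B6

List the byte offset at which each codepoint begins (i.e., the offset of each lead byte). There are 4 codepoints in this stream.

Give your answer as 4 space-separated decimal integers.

Answer: 0 4 8 9

Derivation:
Byte[0]=F0: 4-byte lead, need 3 cont bytes. acc=0x0
Byte[1]=9C: continuation. acc=(acc<<6)|0x1C=0x1C
Byte[2]=95: continuation. acc=(acc<<6)|0x15=0x715
Byte[3]=BD: continuation. acc=(acc<<6)|0x3D=0x1C57D
Completed: cp=U+1C57D (starts at byte 0)
Byte[4]=F0: 4-byte lead, need 3 cont bytes. acc=0x0
Byte[5]=A7: continuation. acc=(acc<<6)|0x27=0x27
Byte[6]=BC: continuation. acc=(acc<<6)|0x3C=0x9FC
Byte[7]=BD: continuation. acc=(acc<<6)|0x3D=0x27F3D
Completed: cp=U+27F3D (starts at byte 4)
Byte[8]=40: 1-byte ASCII. cp=U+0040
Byte[9]=C2: 2-byte lead, need 1 cont bytes. acc=0x2
Byte[10]=B6: continuation. acc=(acc<<6)|0x36=0xB6
Completed: cp=U+00B6 (starts at byte 9)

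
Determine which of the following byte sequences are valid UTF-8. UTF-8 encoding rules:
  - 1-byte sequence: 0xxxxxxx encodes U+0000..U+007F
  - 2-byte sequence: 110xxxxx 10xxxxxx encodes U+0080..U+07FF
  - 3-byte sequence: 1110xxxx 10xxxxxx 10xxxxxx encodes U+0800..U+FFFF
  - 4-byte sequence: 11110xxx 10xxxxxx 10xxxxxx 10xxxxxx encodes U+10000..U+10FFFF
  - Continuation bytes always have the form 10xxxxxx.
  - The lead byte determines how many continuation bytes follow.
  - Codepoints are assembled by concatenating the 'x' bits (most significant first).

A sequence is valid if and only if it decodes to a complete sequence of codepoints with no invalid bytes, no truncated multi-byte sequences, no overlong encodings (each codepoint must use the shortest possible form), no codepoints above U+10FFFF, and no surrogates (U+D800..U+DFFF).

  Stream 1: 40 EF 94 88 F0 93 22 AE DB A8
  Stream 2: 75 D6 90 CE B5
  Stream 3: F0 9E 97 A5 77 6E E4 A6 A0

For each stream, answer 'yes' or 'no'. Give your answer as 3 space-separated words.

Stream 1: error at byte offset 6. INVALID
Stream 2: decodes cleanly. VALID
Stream 3: decodes cleanly. VALID

Answer: no yes yes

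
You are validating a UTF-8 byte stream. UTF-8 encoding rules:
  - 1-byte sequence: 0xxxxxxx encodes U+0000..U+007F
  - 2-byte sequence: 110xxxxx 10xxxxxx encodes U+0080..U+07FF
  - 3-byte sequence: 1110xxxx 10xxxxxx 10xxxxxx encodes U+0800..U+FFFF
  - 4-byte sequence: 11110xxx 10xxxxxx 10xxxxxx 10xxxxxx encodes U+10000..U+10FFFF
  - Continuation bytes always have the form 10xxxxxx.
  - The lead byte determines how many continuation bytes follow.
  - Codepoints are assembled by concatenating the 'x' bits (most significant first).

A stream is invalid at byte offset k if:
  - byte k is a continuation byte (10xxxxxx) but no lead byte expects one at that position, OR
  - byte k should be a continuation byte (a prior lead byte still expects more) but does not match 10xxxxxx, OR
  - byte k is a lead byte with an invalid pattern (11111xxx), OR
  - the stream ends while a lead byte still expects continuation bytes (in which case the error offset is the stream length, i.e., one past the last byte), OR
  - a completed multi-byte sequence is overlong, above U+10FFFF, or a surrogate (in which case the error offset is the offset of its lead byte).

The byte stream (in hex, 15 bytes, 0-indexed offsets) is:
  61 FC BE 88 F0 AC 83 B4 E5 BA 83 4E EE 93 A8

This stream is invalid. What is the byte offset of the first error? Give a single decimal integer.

Answer: 1

Derivation:
Byte[0]=61: 1-byte ASCII. cp=U+0061
Byte[1]=FC: INVALID lead byte (not 0xxx/110x/1110/11110)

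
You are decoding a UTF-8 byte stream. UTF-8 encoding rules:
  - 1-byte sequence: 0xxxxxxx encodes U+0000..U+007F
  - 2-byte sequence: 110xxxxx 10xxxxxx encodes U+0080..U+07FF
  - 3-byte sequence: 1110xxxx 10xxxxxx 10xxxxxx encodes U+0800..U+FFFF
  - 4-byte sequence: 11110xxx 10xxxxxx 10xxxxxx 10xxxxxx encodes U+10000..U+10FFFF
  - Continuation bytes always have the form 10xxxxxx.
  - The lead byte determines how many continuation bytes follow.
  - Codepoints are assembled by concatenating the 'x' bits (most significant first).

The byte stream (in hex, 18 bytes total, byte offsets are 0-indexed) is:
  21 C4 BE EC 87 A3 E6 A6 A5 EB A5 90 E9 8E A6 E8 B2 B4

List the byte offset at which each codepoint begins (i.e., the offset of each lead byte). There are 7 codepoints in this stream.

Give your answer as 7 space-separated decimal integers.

Answer: 0 1 3 6 9 12 15

Derivation:
Byte[0]=21: 1-byte ASCII. cp=U+0021
Byte[1]=C4: 2-byte lead, need 1 cont bytes. acc=0x4
Byte[2]=BE: continuation. acc=(acc<<6)|0x3E=0x13E
Completed: cp=U+013E (starts at byte 1)
Byte[3]=EC: 3-byte lead, need 2 cont bytes. acc=0xC
Byte[4]=87: continuation. acc=(acc<<6)|0x07=0x307
Byte[5]=A3: continuation. acc=(acc<<6)|0x23=0xC1E3
Completed: cp=U+C1E3 (starts at byte 3)
Byte[6]=E6: 3-byte lead, need 2 cont bytes. acc=0x6
Byte[7]=A6: continuation. acc=(acc<<6)|0x26=0x1A6
Byte[8]=A5: continuation. acc=(acc<<6)|0x25=0x69A5
Completed: cp=U+69A5 (starts at byte 6)
Byte[9]=EB: 3-byte lead, need 2 cont bytes. acc=0xB
Byte[10]=A5: continuation. acc=(acc<<6)|0x25=0x2E5
Byte[11]=90: continuation. acc=(acc<<6)|0x10=0xB950
Completed: cp=U+B950 (starts at byte 9)
Byte[12]=E9: 3-byte lead, need 2 cont bytes. acc=0x9
Byte[13]=8E: continuation. acc=(acc<<6)|0x0E=0x24E
Byte[14]=A6: continuation. acc=(acc<<6)|0x26=0x93A6
Completed: cp=U+93A6 (starts at byte 12)
Byte[15]=E8: 3-byte lead, need 2 cont bytes. acc=0x8
Byte[16]=B2: continuation. acc=(acc<<6)|0x32=0x232
Byte[17]=B4: continuation. acc=(acc<<6)|0x34=0x8CB4
Completed: cp=U+8CB4 (starts at byte 15)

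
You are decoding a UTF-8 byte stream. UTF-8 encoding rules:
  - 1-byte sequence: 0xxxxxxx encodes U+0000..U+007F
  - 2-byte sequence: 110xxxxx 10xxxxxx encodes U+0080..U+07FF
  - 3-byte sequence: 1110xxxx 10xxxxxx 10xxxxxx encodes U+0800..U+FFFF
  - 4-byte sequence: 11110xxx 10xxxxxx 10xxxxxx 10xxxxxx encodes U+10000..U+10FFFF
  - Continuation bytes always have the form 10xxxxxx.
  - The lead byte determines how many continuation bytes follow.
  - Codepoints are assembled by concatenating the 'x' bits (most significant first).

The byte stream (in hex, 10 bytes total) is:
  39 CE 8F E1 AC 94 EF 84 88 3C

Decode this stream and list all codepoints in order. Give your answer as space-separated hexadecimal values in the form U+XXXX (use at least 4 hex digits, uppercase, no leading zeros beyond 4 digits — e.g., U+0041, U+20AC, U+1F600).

Answer: U+0039 U+038F U+1B14 U+F108 U+003C

Derivation:
Byte[0]=39: 1-byte ASCII. cp=U+0039
Byte[1]=CE: 2-byte lead, need 1 cont bytes. acc=0xE
Byte[2]=8F: continuation. acc=(acc<<6)|0x0F=0x38F
Completed: cp=U+038F (starts at byte 1)
Byte[3]=E1: 3-byte lead, need 2 cont bytes. acc=0x1
Byte[4]=AC: continuation. acc=(acc<<6)|0x2C=0x6C
Byte[5]=94: continuation. acc=(acc<<6)|0x14=0x1B14
Completed: cp=U+1B14 (starts at byte 3)
Byte[6]=EF: 3-byte lead, need 2 cont bytes. acc=0xF
Byte[7]=84: continuation. acc=(acc<<6)|0x04=0x3C4
Byte[8]=88: continuation. acc=(acc<<6)|0x08=0xF108
Completed: cp=U+F108 (starts at byte 6)
Byte[9]=3C: 1-byte ASCII. cp=U+003C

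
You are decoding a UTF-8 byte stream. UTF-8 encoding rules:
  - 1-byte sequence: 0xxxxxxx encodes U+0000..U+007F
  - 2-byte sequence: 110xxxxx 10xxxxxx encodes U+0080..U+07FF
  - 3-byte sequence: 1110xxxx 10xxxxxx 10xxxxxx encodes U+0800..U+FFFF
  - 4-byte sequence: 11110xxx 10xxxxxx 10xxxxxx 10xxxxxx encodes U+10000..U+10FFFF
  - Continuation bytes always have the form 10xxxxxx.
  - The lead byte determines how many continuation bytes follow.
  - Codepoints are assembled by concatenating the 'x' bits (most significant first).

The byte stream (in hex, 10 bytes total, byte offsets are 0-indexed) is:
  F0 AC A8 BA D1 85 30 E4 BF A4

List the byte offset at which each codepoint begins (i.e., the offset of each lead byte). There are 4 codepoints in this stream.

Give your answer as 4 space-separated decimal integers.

Byte[0]=F0: 4-byte lead, need 3 cont bytes. acc=0x0
Byte[1]=AC: continuation. acc=(acc<<6)|0x2C=0x2C
Byte[2]=A8: continuation. acc=(acc<<6)|0x28=0xB28
Byte[3]=BA: continuation. acc=(acc<<6)|0x3A=0x2CA3A
Completed: cp=U+2CA3A (starts at byte 0)
Byte[4]=D1: 2-byte lead, need 1 cont bytes. acc=0x11
Byte[5]=85: continuation. acc=(acc<<6)|0x05=0x445
Completed: cp=U+0445 (starts at byte 4)
Byte[6]=30: 1-byte ASCII. cp=U+0030
Byte[7]=E4: 3-byte lead, need 2 cont bytes. acc=0x4
Byte[8]=BF: continuation. acc=(acc<<6)|0x3F=0x13F
Byte[9]=A4: continuation. acc=(acc<<6)|0x24=0x4FE4
Completed: cp=U+4FE4 (starts at byte 7)

Answer: 0 4 6 7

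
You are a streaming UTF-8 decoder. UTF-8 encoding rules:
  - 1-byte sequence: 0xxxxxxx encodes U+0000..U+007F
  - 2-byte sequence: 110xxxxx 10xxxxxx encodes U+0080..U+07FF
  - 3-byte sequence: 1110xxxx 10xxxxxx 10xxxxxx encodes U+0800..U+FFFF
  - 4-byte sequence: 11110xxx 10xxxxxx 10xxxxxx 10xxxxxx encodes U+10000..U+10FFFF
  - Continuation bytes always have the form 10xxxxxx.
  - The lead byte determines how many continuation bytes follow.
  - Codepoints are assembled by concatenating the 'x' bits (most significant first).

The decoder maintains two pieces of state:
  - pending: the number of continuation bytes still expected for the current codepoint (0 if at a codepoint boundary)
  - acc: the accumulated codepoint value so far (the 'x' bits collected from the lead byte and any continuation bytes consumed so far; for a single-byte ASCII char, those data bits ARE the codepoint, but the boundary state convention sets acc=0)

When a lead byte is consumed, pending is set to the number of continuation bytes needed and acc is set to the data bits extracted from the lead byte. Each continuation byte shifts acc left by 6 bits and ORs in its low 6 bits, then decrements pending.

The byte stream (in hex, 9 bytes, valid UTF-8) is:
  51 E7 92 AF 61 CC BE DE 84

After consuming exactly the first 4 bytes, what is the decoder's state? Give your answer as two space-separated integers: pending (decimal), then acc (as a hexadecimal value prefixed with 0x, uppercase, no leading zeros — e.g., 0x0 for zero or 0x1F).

Answer: 0 0x74AF

Derivation:
Byte[0]=51: 1-byte. pending=0, acc=0x0
Byte[1]=E7: 3-byte lead. pending=2, acc=0x7
Byte[2]=92: continuation. acc=(acc<<6)|0x12=0x1D2, pending=1
Byte[3]=AF: continuation. acc=(acc<<6)|0x2F=0x74AF, pending=0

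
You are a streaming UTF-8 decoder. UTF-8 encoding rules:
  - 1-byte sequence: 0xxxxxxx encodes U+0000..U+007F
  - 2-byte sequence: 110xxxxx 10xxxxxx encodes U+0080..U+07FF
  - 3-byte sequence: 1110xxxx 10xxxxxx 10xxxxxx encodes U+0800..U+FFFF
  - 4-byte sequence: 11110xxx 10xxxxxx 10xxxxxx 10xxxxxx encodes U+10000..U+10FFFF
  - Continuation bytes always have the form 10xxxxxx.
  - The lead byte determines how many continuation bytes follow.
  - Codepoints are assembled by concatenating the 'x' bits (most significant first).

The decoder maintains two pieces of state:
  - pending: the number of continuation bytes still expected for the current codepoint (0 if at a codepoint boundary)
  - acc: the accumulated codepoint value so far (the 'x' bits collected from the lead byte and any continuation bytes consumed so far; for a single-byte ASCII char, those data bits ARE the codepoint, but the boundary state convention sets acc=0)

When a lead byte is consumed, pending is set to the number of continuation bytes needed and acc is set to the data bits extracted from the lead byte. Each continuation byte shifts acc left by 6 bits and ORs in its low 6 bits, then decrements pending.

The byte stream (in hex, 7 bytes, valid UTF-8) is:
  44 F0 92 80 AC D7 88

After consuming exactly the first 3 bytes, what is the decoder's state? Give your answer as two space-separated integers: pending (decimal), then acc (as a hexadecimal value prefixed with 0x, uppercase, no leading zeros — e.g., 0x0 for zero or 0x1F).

Byte[0]=44: 1-byte. pending=0, acc=0x0
Byte[1]=F0: 4-byte lead. pending=3, acc=0x0
Byte[2]=92: continuation. acc=(acc<<6)|0x12=0x12, pending=2

Answer: 2 0x12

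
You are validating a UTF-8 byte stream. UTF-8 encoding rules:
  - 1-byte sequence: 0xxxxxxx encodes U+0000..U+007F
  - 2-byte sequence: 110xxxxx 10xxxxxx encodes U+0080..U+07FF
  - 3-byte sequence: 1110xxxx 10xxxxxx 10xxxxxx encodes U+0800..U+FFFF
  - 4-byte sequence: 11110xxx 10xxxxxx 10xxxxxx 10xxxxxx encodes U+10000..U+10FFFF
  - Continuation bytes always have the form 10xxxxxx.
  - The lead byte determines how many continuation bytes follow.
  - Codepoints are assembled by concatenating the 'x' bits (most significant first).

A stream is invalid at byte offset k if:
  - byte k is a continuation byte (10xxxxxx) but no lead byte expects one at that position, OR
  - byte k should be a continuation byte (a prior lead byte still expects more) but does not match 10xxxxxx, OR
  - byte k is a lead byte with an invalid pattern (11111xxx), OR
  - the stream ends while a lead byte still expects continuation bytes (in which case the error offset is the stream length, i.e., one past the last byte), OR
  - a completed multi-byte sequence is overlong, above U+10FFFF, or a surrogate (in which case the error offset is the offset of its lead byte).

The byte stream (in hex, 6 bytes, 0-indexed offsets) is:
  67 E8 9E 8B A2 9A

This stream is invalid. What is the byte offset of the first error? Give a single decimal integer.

Answer: 4

Derivation:
Byte[0]=67: 1-byte ASCII. cp=U+0067
Byte[1]=E8: 3-byte lead, need 2 cont bytes. acc=0x8
Byte[2]=9E: continuation. acc=(acc<<6)|0x1E=0x21E
Byte[3]=8B: continuation. acc=(acc<<6)|0x0B=0x878B
Completed: cp=U+878B (starts at byte 1)
Byte[4]=A2: INVALID lead byte (not 0xxx/110x/1110/11110)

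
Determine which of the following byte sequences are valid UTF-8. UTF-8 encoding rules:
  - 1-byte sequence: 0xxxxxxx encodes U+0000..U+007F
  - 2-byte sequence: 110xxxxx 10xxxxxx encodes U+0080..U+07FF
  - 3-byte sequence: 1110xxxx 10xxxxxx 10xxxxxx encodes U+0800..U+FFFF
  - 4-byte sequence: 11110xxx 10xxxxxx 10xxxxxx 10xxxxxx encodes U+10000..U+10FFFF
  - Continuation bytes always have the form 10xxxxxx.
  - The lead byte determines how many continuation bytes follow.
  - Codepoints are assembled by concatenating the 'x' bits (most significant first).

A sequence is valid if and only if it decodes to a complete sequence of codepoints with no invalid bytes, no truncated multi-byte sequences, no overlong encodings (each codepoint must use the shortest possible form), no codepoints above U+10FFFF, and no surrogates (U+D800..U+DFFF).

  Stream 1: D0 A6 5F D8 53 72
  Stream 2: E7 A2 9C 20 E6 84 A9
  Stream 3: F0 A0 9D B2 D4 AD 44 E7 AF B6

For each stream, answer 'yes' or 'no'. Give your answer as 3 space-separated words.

Stream 1: error at byte offset 4. INVALID
Stream 2: decodes cleanly. VALID
Stream 3: decodes cleanly. VALID

Answer: no yes yes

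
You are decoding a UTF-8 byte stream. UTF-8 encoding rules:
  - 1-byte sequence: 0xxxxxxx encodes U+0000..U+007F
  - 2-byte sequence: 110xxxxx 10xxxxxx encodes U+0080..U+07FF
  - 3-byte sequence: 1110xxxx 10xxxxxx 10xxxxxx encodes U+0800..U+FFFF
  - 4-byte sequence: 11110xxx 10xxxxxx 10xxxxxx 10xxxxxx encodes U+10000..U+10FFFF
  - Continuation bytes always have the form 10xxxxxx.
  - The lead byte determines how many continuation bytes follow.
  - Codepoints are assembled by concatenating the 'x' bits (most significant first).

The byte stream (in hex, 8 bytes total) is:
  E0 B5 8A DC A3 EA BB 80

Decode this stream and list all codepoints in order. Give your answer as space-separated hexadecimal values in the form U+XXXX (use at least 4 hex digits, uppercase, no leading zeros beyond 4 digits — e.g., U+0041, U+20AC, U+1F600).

Byte[0]=E0: 3-byte lead, need 2 cont bytes. acc=0x0
Byte[1]=B5: continuation. acc=(acc<<6)|0x35=0x35
Byte[2]=8A: continuation. acc=(acc<<6)|0x0A=0xD4A
Completed: cp=U+0D4A (starts at byte 0)
Byte[3]=DC: 2-byte lead, need 1 cont bytes. acc=0x1C
Byte[4]=A3: continuation. acc=(acc<<6)|0x23=0x723
Completed: cp=U+0723 (starts at byte 3)
Byte[5]=EA: 3-byte lead, need 2 cont bytes. acc=0xA
Byte[6]=BB: continuation. acc=(acc<<6)|0x3B=0x2BB
Byte[7]=80: continuation. acc=(acc<<6)|0x00=0xAEC0
Completed: cp=U+AEC0 (starts at byte 5)

Answer: U+0D4A U+0723 U+AEC0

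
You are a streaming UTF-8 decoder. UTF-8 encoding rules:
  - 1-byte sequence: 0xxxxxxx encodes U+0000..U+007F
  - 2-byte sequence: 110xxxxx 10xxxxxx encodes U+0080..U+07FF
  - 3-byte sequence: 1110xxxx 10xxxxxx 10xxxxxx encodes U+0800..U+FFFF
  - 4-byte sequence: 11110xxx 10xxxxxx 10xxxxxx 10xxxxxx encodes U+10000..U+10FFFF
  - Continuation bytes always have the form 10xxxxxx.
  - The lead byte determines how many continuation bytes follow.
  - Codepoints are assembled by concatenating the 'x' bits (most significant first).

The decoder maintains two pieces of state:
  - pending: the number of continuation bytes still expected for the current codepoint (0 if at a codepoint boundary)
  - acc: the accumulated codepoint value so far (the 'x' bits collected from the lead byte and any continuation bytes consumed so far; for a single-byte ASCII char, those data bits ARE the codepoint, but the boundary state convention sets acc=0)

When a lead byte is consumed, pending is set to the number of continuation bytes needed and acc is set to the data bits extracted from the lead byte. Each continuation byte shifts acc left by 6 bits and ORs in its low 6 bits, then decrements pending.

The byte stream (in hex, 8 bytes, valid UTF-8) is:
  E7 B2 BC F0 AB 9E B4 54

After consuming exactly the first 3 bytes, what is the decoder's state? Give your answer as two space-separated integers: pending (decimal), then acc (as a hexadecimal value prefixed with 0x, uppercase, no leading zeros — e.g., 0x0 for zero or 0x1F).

Byte[0]=E7: 3-byte lead. pending=2, acc=0x7
Byte[1]=B2: continuation. acc=(acc<<6)|0x32=0x1F2, pending=1
Byte[2]=BC: continuation. acc=(acc<<6)|0x3C=0x7CBC, pending=0

Answer: 0 0x7CBC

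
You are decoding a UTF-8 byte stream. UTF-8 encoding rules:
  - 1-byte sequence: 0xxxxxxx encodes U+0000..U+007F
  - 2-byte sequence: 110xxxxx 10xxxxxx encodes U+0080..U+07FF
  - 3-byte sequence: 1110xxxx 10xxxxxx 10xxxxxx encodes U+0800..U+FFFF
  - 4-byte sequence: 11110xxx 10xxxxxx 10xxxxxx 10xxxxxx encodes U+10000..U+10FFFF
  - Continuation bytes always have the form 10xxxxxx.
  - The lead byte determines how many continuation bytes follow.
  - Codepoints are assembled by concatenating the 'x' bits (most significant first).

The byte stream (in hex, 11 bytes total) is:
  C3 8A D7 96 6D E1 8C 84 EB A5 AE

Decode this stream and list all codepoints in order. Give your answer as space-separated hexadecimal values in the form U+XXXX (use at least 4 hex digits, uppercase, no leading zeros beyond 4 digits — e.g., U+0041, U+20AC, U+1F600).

Byte[0]=C3: 2-byte lead, need 1 cont bytes. acc=0x3
Byte[1]=8A: continuation. acc=(acc<<6)|0x0A=0xCA
Completed: cp=U+00CA (starts at byte 0)
Byte[2]=D7: 2-byte lead, need 1 cont bytes. acc=0x17
Byte[3]=96: continuation. acc=(acc<<6)|0x16=0x5D6
Completed: cp=U+05D6 (starts at byte 2)
Byte[4]=6D: 1-byte ASCII. cp=U+006D
Byte[5]=E1: 3-byte lead, need 2 cont bytes. acc=0x1
Byte[6]=8C: continuation. acc=(acc<<6)|0x0C=0x4C
Byte[7]=84: continuation. acc=(acc<<6)|0x04=0x1304
Completed: cp=U+1304 (starts at byte 5)
Byte[8]=EB: 3-byte lead, need 2 cont bytes. acc=0xB
Byte[9]=A5: continuation. acc=(acc<<6)|0x25=0x2E5
Byte[10]=AE: continuation. acc=(acc<<6)|0x2E=0xB96E
Completed: cp=U+B96E (starts at byte 8)

Answer: U+00CA U+05D6 U+006D U+1304 U+B96E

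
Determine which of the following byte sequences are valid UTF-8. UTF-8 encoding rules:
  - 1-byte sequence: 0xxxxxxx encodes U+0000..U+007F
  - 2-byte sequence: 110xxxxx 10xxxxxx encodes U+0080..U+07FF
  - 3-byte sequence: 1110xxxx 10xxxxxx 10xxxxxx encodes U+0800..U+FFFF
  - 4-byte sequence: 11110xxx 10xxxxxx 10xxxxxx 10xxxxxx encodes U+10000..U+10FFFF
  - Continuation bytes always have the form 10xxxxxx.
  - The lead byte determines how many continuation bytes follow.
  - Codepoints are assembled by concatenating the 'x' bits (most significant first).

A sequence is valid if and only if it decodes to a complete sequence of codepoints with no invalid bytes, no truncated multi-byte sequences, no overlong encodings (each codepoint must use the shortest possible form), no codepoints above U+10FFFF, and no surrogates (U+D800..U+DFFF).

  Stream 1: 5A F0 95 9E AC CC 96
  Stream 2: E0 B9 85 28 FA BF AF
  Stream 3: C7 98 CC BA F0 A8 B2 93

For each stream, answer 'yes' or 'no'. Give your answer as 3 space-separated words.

Answer: yes no yes

Derivation:
Stream 1: decodes cleanly. VALID
Stream 2: error at byte offset 4. INVALID
Stream 3: decodes cleanly. VALID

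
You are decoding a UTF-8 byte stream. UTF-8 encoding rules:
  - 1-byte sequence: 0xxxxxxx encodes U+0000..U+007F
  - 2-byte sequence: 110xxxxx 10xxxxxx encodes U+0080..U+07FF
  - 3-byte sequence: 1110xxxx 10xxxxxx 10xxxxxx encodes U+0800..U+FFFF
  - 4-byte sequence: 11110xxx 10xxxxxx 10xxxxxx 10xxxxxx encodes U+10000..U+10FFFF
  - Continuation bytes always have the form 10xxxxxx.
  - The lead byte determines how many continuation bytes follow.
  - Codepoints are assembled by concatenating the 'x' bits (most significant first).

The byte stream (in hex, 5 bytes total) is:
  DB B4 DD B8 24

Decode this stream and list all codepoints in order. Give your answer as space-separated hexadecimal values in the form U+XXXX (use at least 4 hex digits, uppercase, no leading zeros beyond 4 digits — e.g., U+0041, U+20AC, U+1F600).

Byte[0]=DB: 2-byte lead, need 1 cont bytes. acc=0x1B
Byte[1]=B4: continuation. acc=(acc<<6)|0x34=0x6F4
Completed: cp=U+06F4 (starts at byte 0)
Byte[2]=DD: 2-byte lead, need 1 cont bytes. acc=0x1D
Byte[3]=B8: continuation. acc=(acc<<6)|0x38=0x778
Completed: cp=U+0778 (starts at byte 2)
Byte[4]=24: 1-byte ASCII. cp=U+0024

Answer: U+06F4 U+0778 U+0024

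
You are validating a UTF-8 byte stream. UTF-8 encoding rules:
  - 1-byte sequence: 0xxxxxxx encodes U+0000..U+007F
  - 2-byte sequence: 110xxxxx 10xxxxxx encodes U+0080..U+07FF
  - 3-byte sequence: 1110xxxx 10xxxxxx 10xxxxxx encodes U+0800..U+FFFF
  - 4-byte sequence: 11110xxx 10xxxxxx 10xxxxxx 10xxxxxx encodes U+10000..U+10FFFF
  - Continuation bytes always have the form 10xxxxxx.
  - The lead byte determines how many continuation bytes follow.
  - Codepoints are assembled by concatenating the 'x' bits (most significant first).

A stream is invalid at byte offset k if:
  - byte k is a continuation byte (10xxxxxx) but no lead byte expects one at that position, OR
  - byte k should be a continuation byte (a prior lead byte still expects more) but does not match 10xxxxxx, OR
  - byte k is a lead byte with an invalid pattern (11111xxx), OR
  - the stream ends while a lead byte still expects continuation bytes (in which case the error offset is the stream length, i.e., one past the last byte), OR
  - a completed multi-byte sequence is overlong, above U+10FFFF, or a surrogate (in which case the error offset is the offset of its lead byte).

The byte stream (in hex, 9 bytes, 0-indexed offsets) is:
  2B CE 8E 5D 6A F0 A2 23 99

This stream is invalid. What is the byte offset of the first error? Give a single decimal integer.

Byte[0]=2B: 1-byte ASCII. cp=U+002B
Byte[1]=CE: 2-byte lead, need 1 cont bytes. acc=0xE
Byte[2]=8E: continuation. acc=(acc<<6)|0x0E=0x38E
Completed: cp=U+038E (starts at byte 1)
Byte[3]=5D: 1-byte ASCII. cp=U+005D
Byte[4]=6A: 1-byte ASCII. cp=U+006A
Byte[5]=F0: 4-byte lead, need 3 cont bytes. acc=0x0
Byte[6]=A2: continuation. acc=(acc<<6)|0x22=0x22
Byte[7]=23: expected 10xxxxxx continuation. INVALID

Answer: 7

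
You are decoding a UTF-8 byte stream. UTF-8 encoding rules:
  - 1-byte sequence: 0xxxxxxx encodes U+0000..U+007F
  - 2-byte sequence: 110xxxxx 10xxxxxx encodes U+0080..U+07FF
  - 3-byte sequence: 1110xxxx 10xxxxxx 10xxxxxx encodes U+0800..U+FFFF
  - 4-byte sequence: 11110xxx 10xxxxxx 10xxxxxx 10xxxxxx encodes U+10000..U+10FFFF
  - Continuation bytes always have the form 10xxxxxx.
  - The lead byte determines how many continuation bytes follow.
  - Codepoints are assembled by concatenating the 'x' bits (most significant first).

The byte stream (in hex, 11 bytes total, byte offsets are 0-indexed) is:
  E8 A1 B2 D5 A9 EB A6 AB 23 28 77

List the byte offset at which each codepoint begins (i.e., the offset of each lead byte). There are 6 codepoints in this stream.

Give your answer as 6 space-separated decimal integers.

Answer: 0 3 5 8 9 10

Derivation:
Byte[0]=E8: 3-byte lead, need 2 cont bytes. acc=0x8
Byte[1]=A1: continuation. acc=(acc<<6)|0x21=0x221
Byte[2]=B2: continuation. acc=(acc<<6)|0x32=0x8872
Completed: cp=U+8872 (starts at byte 0)
Byte[3]=D5: 2-byte lead, need 1 cont bytes. acc=0x15
Byte[4]=A9: continuation. acc=(acc<<6)|0x29=0x569
Completed: cp=U+0569 (starts at byte 3)
Byte[5]=EB: 3-byte lead, need 2 cont bytes. acc=0xB
Byte[6]=A6: continuation. acc=(acc<<6)|0x26=0x2E6
Byte[7]=AB: continuation. acc=(acc<<6)|0x2B=0xB9AB
Completed: cp=U+B9AB (starts at byte 5)
Byte[8]=23: 1-byte ASCII. cp=U+0023
Byte[9]=28: 1-byte ASCII. cp=U+0028
Byte[10]=77: 1-byte ASCII. cp=U+0077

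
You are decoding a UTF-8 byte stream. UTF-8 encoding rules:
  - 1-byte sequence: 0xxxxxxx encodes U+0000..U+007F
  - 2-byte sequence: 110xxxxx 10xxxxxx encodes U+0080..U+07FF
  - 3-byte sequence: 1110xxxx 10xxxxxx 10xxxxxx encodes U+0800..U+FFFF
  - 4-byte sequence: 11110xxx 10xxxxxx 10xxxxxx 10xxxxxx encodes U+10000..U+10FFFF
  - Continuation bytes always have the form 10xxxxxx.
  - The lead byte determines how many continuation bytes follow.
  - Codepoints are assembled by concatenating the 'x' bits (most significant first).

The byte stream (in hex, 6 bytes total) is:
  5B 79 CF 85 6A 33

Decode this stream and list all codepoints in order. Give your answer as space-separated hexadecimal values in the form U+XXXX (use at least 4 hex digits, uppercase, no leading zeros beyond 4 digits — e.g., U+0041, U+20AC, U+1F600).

Byte[0]=5B: 1-byte ASCII. cp=U+005B
Byte[1]=79: 1-byte ASCII. cp=U+0079
Byte[2]=CF: 2-byte lead, need 1 cont bytes. acc=0xF
Byte[3]=85: continuation. acc=(acc<<6)|0x05=0x3C5
Completed: cp=U+03C5 (starts at byte 2)
Byte[4]=6A: 1-byte ASCII. cp=U+006A
Byte[5]=33: 1-byte ASCII. cp=U+0033

Answer: U+005B U+0079 U+03C5 U+006A U+0033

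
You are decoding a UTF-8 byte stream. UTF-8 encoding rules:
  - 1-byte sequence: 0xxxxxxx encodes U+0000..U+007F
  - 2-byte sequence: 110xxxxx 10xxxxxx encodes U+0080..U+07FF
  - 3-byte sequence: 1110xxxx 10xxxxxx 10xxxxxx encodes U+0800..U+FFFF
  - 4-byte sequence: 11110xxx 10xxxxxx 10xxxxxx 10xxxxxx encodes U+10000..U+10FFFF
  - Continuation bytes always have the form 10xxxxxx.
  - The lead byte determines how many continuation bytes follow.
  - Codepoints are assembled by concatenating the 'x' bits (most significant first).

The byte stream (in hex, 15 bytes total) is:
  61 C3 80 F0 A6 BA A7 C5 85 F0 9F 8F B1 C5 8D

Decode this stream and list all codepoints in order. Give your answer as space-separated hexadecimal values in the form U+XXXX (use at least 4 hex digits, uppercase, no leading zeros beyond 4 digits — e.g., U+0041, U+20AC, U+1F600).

Answer: U+0061 U+00C0 U+26EA7 U+0145 U+1F3F1 U+014D

Derivation:
Byte[0]=61: 1-byte ASCII. cp=U+0061
Byte[1]=C3: 2-byte lead, need 1 cont bytes. acc=0x3
Byte[2]=80: continuation. acc=(acc<<6)|0x00=0xC0
Completed: cp=U+00C0 (starts at byte 1)
Byte[3]=F0: 4-byte lead, need 3 cont bytes. acc=0x0
Byte[4]=A6: continuation. acc=(acc<<6)|0x26=0x26
Byte[5]=BA: continuation. acc=(acc<<6)|0x3A=0x9BA
Byte[6]=A7: continuation. acc=(acc<<6)|0x27=0x26EA7
Completed: cp=U+26EA7 (starts at byte 3)
Byte[7]=C5: 2-byte lead, need 1 cont bytes. acc=0x5
Byte[8]=85: continuation. acc=(acc<<6)|0x05=0x145
Completed: cp=U+0145 (starts at byte 7)
Byte[9]=F0: 4-byte lead, need 3 cont bytes. acc=0x0
Byte[10]=9F: continuation. acc=(acc<<6)|0x1F=0x1F
Byte[11]=8F: continuation. acc=(acc<<6)|0x0F=0x7CF
Byte[12]=B1: continuation. acc=(acc<<6)|0x31=0x1F3F1
Completed: cp=U+1F3F1 (starts at byte 9)
Byte[13]=C5: 2-byte lead, need 1 cont bytes. acc=0x5
Byte[14]=8D: continuation. acc=(acc<<6)|0x0D=0x14D
Completed: cp=U+014D (starts at byte 13)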